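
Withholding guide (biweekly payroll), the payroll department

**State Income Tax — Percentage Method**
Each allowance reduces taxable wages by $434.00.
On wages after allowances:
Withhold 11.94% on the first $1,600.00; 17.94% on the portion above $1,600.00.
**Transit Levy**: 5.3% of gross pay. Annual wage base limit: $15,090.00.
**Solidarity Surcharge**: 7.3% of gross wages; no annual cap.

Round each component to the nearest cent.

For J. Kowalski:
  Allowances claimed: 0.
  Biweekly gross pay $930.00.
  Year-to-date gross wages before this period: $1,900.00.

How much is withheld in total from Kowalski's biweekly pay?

State Income Tax: taxable = $930.00
  11.94% × $930.00 = $111.04
Transit Levy: 5.3% × $930.00 = $49.29
Solidarity Surcharge: 7.3% × $930.00 = $67.89
Total: $111.04 + $49.29 + $67.89 = $228.22

$228.22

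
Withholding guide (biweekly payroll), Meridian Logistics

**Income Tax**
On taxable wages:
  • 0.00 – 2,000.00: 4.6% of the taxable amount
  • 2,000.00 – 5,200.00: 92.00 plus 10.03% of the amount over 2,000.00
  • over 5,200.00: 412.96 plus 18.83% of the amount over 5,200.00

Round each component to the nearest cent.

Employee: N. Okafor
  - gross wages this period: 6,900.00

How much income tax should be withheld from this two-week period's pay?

Income Tax: taxable = 6,900.00
  412.96 + 18.83% × (6,900.00 − 5,200.00) = 412.96 + 18.83% × 1,700.00 = 733.07

733.07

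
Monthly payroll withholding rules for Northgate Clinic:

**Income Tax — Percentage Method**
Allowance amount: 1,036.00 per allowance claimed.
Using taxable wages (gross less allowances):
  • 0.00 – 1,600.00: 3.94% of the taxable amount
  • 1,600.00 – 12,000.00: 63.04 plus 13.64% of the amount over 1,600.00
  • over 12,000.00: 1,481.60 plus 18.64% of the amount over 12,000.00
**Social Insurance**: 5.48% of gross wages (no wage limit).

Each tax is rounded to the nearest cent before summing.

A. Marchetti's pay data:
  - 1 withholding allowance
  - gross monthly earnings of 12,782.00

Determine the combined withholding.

Income Tax: taxable = 12,782.00 − 1×1,036.00 = 11,746.00
  63.04 + 13.64% × (11,746.00 − 1,600.00) = 63.04 + 13.64% × 10,146.00 = 1,446.95
Social Insurance: 5.48% × 12,782.00 = 700.45
Total: 1,446.95 + 700.45 = 2,147.40

2,147.40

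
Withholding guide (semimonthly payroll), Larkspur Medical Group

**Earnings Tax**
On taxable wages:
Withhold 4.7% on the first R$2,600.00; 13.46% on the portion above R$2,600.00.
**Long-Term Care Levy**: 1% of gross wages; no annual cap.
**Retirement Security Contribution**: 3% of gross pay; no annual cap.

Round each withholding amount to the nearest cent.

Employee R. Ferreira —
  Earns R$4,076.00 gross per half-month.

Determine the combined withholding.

R$483.91

Earnings Tax: taxable = R$4,076.00
  R$122.20 + 13.46% × (R$4,076.00 − R$2,600.00) = R$122.20 + 13.46% × R$1,476.00 = R$320.87
Long-Term Care Levy: 1% × R$4,076.00 = R$40.76
Retirement Security Contribution: 3% × R$4,076.00 = R$122.28
Total: R$320.87 + R$40.76 + R$122.28 = R$483.91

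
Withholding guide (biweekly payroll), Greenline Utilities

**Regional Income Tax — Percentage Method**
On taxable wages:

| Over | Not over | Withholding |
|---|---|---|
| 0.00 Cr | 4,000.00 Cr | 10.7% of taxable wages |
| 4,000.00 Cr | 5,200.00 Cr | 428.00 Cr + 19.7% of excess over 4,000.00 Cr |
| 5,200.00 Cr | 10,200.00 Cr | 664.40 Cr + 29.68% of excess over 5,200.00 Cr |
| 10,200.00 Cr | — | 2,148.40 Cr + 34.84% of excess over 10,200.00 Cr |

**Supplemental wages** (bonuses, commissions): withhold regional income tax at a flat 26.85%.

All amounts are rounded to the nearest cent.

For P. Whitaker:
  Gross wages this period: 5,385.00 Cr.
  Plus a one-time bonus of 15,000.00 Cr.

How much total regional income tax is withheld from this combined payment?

4,746.81 Cr

Regional Income Tax: taxable = 5,385.00 Cr
  664.40 Cr + 29.68% × (5,385.00 Cr − 5,200.00 Cr) = 664.40 Cr + 29.68% × 185.00 Cr = 719.31 Cr
Supplemental (26.85% flat on bonus): 26.85% × 15,000.00 Cr = 4,027.50 Cr
Total regional income tax: 719.31 Cr + 4,027.50 Cr = 4,746.81 Cr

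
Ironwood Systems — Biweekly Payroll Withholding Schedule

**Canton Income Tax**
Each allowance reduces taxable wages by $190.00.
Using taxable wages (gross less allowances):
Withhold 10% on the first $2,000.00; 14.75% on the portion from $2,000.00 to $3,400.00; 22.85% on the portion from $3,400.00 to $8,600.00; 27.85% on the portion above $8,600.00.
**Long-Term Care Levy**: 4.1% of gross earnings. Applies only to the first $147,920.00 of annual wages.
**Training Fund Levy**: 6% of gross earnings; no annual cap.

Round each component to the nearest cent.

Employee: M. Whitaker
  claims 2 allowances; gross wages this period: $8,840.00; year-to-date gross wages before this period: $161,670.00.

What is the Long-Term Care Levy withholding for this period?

$0.00

Long-Term Care Levy: YTD $161,670.00 ≥ cap $147,920.00 → $0.00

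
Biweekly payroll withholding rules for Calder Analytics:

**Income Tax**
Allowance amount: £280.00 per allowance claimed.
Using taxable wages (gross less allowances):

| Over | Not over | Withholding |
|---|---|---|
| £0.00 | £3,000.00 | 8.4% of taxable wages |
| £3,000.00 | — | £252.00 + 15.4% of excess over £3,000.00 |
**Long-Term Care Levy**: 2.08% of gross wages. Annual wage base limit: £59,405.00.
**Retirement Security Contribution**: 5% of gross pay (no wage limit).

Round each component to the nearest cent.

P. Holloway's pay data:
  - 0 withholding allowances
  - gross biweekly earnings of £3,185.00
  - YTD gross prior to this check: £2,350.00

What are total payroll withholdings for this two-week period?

Income Tax: taxable = £3,185.00
  £252.00 + 15.4% × (£3,185.00 − £3,000.00) = £252.00 + 15.4% × £185.00 = £280.49
Long-Term Care Levy: 2.08% × £3,185.00 = £66.25
Retirement Security Contribution: 5% × £3,185.00 = £159.25
Total: £280.49 + £66.25 + £159.25 = £505.99

£505.99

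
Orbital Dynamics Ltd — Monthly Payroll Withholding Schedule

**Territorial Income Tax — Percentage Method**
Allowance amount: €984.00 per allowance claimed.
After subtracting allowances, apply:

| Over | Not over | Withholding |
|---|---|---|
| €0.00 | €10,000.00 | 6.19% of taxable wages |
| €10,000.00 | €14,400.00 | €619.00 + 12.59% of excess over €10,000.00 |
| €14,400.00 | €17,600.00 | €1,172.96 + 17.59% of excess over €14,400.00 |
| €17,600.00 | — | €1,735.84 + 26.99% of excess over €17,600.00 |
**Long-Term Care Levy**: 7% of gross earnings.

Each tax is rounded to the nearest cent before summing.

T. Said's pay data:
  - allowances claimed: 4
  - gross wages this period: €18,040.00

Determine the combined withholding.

Territorial Income Tax: taxable = €18,040.00 − 4×€984.00 = €14,104.00
  €619.00 + 12.59% × (€14,104.00 − €10,000.00) = €619.00 + 12.59% × €4,104.00 = €1,135.69
Long-Term Care Levy: 7% × €18,040.00 = €1,262.80
Total: €1,135.69 + €1,262.80 = €2,398.49

€2,398.49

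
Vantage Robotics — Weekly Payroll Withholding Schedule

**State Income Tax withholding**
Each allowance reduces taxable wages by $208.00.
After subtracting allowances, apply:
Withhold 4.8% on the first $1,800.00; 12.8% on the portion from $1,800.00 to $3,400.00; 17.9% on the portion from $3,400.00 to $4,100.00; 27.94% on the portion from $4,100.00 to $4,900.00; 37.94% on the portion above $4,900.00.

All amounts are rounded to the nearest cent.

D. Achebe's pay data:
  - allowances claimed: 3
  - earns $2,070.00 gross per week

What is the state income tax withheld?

$69.41

State Income Tax: taxable = $2,070.00 − 3×$208.00 = $1,446.00
  4.8% × $1,446.00 = $69.41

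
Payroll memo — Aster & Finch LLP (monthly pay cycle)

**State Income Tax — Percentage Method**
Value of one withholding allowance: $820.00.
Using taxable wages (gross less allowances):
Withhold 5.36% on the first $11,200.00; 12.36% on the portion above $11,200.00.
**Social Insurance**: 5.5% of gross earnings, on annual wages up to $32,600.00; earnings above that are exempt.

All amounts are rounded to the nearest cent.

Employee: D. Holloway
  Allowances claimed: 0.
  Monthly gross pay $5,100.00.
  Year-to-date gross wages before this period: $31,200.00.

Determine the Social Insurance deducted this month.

Social Insurance: cap $32,600.00 − YTD $31,200.00 = $1,400.00 subject; 5.5% × $1,400.00 = $77.00

$77.00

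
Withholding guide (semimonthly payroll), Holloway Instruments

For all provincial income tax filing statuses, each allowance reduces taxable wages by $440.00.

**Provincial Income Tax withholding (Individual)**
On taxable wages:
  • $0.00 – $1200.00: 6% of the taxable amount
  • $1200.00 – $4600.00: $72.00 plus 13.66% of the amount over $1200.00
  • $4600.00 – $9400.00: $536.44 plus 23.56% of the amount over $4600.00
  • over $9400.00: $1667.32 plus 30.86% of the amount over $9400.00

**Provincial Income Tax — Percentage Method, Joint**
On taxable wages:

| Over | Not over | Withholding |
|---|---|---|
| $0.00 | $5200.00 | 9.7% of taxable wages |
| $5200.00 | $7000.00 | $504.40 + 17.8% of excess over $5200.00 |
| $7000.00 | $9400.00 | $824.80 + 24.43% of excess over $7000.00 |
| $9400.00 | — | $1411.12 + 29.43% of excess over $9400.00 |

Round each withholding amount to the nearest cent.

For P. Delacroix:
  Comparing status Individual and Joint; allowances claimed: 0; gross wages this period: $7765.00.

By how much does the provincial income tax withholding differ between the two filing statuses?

Provincial Income Tax (Individual): taxable = $7765.00
  $536.44 + 23.56% × ($7765.00 − $4600.00) = $536.44 + 23.56% × $3165.00 = $1282.11
Provincial Income Tax (Joint): taxable = $7765.00
  $824.80 + 24.43% × ($7765.00 − $7000.00) = $824.80 + 24.43% × $765.00 = $1011.69
Difference: |$1282.11 − $1011.69| = $270.42 (higher under Individual)

$270.42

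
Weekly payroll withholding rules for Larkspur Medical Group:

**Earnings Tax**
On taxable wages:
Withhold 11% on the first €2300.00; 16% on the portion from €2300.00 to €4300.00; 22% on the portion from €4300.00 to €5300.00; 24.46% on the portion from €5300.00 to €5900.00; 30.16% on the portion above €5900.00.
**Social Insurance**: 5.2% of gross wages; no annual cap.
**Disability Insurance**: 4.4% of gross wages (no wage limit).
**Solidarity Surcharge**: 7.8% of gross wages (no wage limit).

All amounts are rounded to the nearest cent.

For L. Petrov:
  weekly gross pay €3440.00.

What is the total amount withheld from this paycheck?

Earnings Tax: taxable = €3440.00
  €253.00 + 16% × (€3440.00 − €2300.00) = €253.00 + 16% × €1140.00 = €435.40
Social Insurance: 5.2% × €3440.00 = €178.88
Disability Insurance: 4.4% × €3440.00 = €151.36
Solidarity Surcharge: 7.8% × €3440.00 = €268.32
Total: €435.40 + €178.88 + €151.36 + €268.32 = €1033.96

€1033.96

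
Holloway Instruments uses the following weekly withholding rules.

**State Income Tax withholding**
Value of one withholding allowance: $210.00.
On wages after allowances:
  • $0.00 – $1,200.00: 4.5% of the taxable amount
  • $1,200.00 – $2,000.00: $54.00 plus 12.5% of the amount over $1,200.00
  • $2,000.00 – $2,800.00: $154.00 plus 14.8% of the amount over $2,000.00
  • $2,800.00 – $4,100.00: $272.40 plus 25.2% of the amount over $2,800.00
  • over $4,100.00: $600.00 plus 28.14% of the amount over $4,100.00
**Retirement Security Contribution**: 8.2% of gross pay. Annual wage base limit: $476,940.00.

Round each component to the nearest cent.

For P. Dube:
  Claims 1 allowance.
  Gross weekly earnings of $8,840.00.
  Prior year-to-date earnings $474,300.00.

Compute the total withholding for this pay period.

$2,091.22

State Income Tax: taxable = $8,840.00 − 1×$210.00 = $8,630.00
  $600.00 + 28.14% × ($8,630.00 − $4,100.00) = $600.00 + 28.14% × $4,530.00 = $1,874.74
Retirement Security Contribution: cap $476,940.00 − YTD $474,300.00 = $2,640.00 subject; 8.2% × $2,640.00 = $216.48
Total: $1,874.74 + $216.48 = $2,091.22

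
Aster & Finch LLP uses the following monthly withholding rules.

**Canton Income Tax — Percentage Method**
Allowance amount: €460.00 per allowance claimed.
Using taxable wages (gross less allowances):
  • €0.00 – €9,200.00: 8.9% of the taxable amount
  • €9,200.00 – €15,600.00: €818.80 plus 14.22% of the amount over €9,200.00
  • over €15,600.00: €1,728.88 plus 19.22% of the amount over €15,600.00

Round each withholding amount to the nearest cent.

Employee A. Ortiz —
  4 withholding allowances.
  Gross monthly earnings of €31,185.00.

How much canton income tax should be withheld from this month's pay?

Canton Income Tax: taxable = €31,185.00 − 4×€460.00 = €29,345.00
  €1,728.88 + 19.22% × (€29,345.00 − €15,600.00) = €1,728.88 + 19.22% × €13,745.00 = €4,370.67

€4,370.67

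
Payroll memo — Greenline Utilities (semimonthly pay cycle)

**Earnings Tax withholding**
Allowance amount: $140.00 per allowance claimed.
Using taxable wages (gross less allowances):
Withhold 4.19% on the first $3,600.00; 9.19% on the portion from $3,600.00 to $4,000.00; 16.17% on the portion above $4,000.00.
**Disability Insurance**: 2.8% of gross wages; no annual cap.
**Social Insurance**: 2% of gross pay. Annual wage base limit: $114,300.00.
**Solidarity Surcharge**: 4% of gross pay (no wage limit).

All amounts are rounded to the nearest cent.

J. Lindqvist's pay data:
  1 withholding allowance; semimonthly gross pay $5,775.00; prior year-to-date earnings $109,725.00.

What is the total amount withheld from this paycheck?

$936.18

Earnings Tax: taxable = $5,775.00 − 1×$140.00 = $5,635.00
  $187.60 + 16.17% × ($5,635.00 − $4,000.00) = $187.60 + 16.17% × $1,635.00 = $451.98
Disability Insurance: 2.8% × $5,775.00 = $161.70
Social Insurance: cap $114,300.00 − YTD $109,725.00 = $4,575.00 subject; 2% × $4,575.00 = $91.50
Solidarity Surcharge: 4% × $5,775.00 = $231.00
Total: $451.98 + $161.70 + $91.50 + $231.00 = $936.18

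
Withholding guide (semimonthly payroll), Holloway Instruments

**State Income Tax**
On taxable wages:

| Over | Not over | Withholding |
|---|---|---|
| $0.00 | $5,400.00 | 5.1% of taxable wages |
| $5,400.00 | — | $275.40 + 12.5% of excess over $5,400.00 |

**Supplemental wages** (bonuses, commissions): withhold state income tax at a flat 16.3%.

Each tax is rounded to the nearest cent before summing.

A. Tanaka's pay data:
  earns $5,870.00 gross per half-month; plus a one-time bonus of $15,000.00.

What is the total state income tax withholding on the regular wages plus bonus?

State Income Tax: taxable = $5,870.00
  $275.40 + 12.5% × ($5,870.00 − $5,400.00) = $275.40 + 12.5% × $470.00 = $334.15
Supplemental (16.3% flat on bonus): 16.3% × $15,000.00 = $2,445.00
Total state income tax: $334.15 + $2,445.00 = $2,779.15

$2,779.15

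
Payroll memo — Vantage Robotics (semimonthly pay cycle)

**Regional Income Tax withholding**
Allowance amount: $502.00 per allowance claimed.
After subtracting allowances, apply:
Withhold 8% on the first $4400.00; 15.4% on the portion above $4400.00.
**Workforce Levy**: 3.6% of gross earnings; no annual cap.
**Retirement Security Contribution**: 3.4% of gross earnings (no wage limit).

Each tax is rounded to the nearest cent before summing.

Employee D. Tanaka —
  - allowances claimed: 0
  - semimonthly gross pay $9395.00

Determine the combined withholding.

$1778.88

Regional Income Tax: taxable = $9395.00
  $352.00 + 15.4% × ($9395.00 − $4400.00) = $352.00 + 15.4% × $4995.00 = $1121.23
Workforce Levy: 3.6% × $9395.00 = $338.22
Retirement Security Contribution: 3.4% × $9395.00 = $319.43
Total: $1121.23 + $338.22 + $319.43 = $1778.88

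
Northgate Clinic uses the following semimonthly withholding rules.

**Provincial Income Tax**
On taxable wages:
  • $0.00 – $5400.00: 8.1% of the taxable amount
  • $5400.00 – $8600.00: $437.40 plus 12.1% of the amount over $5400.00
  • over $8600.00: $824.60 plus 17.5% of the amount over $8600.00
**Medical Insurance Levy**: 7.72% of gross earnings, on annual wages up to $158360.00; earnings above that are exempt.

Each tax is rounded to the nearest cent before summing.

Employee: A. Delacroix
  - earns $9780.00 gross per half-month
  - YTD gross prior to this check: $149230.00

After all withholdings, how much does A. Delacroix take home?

Provincial Income Tax: taxable = $9780.00
  $824.60 + 17.5% × ($9780.00 − $8600.00) = $824.60 + 17.5% × $1180.00 = $1031.10
Medical Insurance Levy: cap $158360.00 − YTD $149230.00 = $9130.00 subject; 7.72% × $9130.00 = $704.84
Total withheld: $1031.10 + $704.84 = $1735.94
Net pay: $9780.00 − $1735.94 = $8044.06

$8044.06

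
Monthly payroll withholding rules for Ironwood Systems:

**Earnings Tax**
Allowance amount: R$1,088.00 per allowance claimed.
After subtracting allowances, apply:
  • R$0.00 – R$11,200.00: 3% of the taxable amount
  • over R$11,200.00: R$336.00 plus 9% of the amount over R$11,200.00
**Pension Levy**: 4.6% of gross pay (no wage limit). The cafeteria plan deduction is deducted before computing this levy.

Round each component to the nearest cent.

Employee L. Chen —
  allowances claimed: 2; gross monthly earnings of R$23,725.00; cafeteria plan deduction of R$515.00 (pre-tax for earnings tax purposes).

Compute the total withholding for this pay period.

R$2,288.72

Earnings Tax: taxable = R$23,725.00 − R$515.00 − 2×R$1,088.00 = R$21,034.00
  R$336.00 + 9% × (R$21,034.00 − R$11,200.00) = R$336.00 + 9% × R$9,834.00 = R$1,221.06
Pension Levy: 4.6% × R$23,210.00 = R$1,067.66
Total: R$1,221.06 + R$1,067.66 = R$2,288.72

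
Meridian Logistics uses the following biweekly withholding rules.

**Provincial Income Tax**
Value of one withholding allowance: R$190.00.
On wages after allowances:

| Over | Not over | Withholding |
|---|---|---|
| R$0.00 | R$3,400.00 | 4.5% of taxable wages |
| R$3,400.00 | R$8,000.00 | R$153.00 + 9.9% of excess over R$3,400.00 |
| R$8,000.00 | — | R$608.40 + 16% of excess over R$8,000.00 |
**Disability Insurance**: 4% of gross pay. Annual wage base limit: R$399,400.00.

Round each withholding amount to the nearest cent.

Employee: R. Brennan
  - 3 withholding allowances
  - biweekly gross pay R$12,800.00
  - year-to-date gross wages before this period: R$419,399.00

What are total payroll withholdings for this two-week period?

Provincial Income Tax: taxable = R$12,800.00 − 3×R$190.00 = R$12,230.00
  R$608.40 + 16% × (R$12,230.00 − R$8,000.00) = R$608.40 + 16% × R$4,230.00 = R$1,285.20
Disability Insurance: YTD R$419,399.00 ≥ cap R$399,400.00 → R$0.00
Total: R$1,285.20 + R$0.00 = R$1,285.20

R$1,285.20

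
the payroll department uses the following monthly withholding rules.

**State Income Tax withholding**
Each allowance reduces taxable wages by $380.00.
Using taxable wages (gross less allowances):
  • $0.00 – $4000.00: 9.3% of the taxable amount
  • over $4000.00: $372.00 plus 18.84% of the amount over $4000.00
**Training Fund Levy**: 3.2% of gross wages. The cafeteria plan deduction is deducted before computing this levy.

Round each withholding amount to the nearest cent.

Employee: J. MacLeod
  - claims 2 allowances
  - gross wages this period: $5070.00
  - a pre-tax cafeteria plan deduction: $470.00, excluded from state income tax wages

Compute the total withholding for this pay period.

State Income Tax: taxable = $5070.00 − $470.00 − 2×$380.00 = $3840.00
  9.3% × $3840.00 = $357.12
Training Fund Levy: 3.2% × $4600.00 = $147.20
Total: $357.12 + $147.20 = $504.32

$504.32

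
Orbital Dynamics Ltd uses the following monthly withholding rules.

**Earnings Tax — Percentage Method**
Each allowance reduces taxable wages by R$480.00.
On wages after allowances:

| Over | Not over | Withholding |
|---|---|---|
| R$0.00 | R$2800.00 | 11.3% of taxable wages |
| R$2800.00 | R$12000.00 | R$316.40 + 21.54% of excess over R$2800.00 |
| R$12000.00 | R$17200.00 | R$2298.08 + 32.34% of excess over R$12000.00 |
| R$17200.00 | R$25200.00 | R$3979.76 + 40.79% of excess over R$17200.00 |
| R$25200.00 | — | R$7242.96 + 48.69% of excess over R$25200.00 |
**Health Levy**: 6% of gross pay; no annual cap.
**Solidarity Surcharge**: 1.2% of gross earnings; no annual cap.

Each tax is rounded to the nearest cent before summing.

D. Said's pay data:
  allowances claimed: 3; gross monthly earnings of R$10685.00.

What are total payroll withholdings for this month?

Earnings Tax: taxable = R$10685.00 − 3×R$480.00 = R$9245.00
  R$316.40 + 21.54% × (R$9245.00 − R$2800.00) = R$316.40 + 21.54% × R$6445.00 = R$1704.65
Health Levy: 6% × R$10685.00 = R$641.10
Solidarity Surcharge: 1.2% × R$10685.00 = R$128.22
Total: R$1704.65 + R$641.10 + R$128.22 = R$2473.97

R$2473.97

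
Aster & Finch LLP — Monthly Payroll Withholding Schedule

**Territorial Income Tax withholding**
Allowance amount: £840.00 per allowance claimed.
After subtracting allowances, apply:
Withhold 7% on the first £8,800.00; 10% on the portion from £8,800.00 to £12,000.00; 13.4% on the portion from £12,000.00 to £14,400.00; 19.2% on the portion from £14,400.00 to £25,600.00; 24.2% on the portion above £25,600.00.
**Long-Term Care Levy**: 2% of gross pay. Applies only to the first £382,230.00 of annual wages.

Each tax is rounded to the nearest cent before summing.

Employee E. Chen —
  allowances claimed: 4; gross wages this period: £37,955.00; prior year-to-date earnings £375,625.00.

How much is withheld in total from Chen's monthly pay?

£5,716.89

Territorial Income Tax: taxable = £37,955.00 − 4×£840.00 = £34,595.00
  £3,408.00 + 24.2% × (£34,595.00 − £25,600.00) = £3,408.00 + 24.2% × £8,995.00 = £5,584.79
Long-Term Care Levy: cap £382,230.00 − YTD £375,625.00 = £6,605.00 subject; 2% × £6,605.00 = £132.10
Total: £5,584.79 + £132.10 = £5,716.89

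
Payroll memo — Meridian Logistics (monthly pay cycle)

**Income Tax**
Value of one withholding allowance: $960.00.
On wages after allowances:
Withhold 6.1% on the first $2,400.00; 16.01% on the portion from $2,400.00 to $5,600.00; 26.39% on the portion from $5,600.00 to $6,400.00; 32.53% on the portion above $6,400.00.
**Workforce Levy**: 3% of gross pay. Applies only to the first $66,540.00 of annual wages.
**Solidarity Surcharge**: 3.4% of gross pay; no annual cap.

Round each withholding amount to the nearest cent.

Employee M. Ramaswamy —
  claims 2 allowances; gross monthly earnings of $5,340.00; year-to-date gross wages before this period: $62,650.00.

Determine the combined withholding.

$607.96

Income Tax: taxable = $5,340.00 − 2×$960.00 = $3,420.00
  $146.40 + 16.01% × ($3,420.00 − $2,400.00) = $146.40 + 16.01% × $1,020.00 = $309.70
Workforce Levy: cap $66,540.00 − YTD $62,650.00 = $3,890.00 subject; 3% × $3,890.00 = $116.70
Solidarity Surcharge: 3.4% × $5,340.00 = $181.56
Total: $309.70 + $116.70 + $181.56 = $607.96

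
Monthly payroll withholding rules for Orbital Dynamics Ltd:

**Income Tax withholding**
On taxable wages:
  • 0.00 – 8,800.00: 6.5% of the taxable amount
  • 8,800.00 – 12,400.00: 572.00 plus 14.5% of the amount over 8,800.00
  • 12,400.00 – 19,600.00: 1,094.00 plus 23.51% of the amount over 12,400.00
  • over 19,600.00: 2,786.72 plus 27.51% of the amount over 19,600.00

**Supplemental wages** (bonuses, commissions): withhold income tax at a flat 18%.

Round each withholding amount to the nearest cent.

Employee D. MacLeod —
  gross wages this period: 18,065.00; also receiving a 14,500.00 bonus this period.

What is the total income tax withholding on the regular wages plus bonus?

Income Tax: taxable = 18,065.00
  1,094.00 + 23.51% × (18,065.00 − 12,400.00) = 1,094.00 + 23.51% × 5,665.00 = 2,425.84
Supplemental (18% flat on bonus): 18% × 14,500.00 = 2,610.00
Total income tax: 2,425.84 + 2,610.00 = 5,035.84

5,035.84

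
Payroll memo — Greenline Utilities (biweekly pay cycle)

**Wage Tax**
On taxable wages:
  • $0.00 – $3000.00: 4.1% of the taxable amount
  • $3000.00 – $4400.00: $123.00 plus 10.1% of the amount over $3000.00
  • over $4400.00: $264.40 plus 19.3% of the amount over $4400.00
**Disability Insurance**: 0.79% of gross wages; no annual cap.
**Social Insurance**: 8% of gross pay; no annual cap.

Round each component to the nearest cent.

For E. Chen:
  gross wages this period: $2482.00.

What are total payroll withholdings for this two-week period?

$319.93

Wage Tax: taxable = $2482.00
  4.1% × $2482.00 = $101.76
Disability Insurance: 0.79% × $2482.00 = $19.61
Social Insurance: 8% × $2482.00 = $198.56
Total: $101.76 + $19.61 + $198.56 = $319.93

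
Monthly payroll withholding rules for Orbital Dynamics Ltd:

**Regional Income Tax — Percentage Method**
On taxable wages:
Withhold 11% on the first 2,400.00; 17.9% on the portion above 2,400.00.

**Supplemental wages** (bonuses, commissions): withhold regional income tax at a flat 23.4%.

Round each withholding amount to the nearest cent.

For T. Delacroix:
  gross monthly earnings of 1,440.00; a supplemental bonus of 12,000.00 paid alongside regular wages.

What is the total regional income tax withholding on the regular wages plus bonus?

2,966.40

Regional Income Tax: taxable = 1,440.00
  11% × 1,440.00 = 158.40
Supplemental (23.4% flat on bonus): 23.4% × 12,000.00 = 2,808.00
Total regional income tax: 158.40 + 2,808.00 = 2,966.40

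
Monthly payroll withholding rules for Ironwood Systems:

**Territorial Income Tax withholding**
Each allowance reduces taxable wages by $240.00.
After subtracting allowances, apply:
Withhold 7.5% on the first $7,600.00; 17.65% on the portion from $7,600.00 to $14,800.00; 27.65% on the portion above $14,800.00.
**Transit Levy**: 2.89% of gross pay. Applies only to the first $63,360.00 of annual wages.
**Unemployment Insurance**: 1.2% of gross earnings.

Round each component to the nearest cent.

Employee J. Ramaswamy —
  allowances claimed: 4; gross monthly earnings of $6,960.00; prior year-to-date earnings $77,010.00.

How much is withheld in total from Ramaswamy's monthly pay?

$533.52

Territorial Income Tax: taxable = $6,960.00 − 4×$240.00 = $6,000.00
  7.5% × $6,000.00 = $450.00
Transit Levy: YTD $77,010.00 ≥ cap $63,360.00 → $0.00
Unemployment Insurance: 1.2% × $6,960.00 = $83.52
Total: $450.00 + $0.00 + $83.52 = $533.52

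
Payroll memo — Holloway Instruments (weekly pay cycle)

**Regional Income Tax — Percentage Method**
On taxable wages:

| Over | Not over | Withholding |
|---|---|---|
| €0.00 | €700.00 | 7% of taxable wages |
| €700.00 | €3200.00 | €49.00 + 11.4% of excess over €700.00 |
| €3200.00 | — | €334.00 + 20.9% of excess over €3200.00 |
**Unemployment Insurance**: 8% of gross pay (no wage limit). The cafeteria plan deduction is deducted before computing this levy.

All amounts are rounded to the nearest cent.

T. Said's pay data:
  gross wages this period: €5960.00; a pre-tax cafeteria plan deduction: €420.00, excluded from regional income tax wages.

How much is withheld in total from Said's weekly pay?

€1266.26

Regional Income Tax: taxable = €5960.00 − €420.00 = €5540.00
  €334.00 + 20.9% × (€5540.00 − €3200.00) = €334.00 + 20.9% × €2340.00 = €823.06
Unemployment Insurance: 8% × €5540.00 = €443.20
Total: €823.06 + €443.20 = €1266.26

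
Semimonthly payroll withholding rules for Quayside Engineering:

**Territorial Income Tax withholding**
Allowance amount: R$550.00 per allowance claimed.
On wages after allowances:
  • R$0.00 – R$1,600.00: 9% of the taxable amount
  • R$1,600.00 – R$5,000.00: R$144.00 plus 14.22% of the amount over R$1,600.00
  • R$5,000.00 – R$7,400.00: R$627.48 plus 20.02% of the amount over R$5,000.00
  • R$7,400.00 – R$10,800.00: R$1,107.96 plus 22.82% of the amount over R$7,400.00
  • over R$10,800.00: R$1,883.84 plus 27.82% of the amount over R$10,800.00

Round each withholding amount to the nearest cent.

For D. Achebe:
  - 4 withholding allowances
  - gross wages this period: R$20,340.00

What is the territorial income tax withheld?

Territorial Income Tax: taxable = R$20,340.00 − 4×R$550.00 = R$18,140.00
  R$1,883.84 + 27.82% × (R$18,140.00 − R$10,800.00) = R$1,883.84 + 27.82% × R$7,340.00 = R$3,925.83

R$3,925.83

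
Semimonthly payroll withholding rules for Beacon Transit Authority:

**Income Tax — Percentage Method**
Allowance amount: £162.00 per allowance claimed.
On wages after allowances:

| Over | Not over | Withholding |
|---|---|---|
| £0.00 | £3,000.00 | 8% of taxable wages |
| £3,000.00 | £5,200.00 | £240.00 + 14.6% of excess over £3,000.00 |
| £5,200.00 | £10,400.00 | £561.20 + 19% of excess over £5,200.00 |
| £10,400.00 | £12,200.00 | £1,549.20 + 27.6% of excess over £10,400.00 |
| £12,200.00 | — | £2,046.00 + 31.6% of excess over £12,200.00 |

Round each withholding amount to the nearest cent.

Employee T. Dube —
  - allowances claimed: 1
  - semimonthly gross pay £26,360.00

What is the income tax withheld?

Income Tax: taxable = £26,360.00 − 1×£162.00 = £26,198.00
  £2,046.00 + 31.6% × (£26,198.00 − £12,200.00) = £2,046.00 + 31.6% × £13,998.00 = £6,469.37

£6,469.37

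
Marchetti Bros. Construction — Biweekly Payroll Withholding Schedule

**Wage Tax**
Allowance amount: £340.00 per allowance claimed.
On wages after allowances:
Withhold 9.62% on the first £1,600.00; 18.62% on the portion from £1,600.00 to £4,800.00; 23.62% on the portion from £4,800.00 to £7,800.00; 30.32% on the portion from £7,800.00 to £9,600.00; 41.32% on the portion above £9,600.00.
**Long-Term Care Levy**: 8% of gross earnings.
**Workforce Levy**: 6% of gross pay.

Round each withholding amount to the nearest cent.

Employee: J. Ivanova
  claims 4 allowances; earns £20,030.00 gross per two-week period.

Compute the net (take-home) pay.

£11,473.96

Wage Tax: taxable = £20,030.00 − 4×£340.00 = £18,670.00
  £2,004.12 + 41.32% × (£18,670.00 − £9,600.00) = £2,004.12 + 41.32% × £9,070.00 = £5,751.84
Long-Term Care Levy: 8% × £20,030.00 = £1,602.40
Workforce Levy: 6% × £20,030.00 = £1,201.80
Total withheld: £5,751.84 + £1,602.40 + £1,201.80 = £8,556.04
Net pay: £20,030.00 − £8,556.04 = £11,473.96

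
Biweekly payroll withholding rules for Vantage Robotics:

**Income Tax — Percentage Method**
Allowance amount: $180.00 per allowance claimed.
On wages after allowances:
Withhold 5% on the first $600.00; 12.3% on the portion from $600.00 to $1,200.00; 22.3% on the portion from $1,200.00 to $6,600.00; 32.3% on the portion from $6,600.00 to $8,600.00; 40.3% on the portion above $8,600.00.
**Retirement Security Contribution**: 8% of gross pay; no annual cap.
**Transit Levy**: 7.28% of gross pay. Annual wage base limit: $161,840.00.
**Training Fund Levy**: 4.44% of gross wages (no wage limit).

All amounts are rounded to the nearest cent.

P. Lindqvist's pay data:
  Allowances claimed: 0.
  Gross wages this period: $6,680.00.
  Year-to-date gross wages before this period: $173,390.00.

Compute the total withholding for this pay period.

Income Tax: taxable = $6,680.00
  $1,308.00 + 32.3% × ($6,680.00 − $6,600.00) = $1,308.00 + 32.3% × $80.00 = $1,333.84
Retirement Security Contribution: 8% × $6,680.00 = $534.40
Transit Levy: YTD $173,390.00 ≥ cap $161,840.00 → $0.00
Training Fund Levy: 4.44% × $6,680.00 = $296.59
Total: $1,333.84 + $534.40 + $0.00 + $296.59 = $2,164.83

$2,164.83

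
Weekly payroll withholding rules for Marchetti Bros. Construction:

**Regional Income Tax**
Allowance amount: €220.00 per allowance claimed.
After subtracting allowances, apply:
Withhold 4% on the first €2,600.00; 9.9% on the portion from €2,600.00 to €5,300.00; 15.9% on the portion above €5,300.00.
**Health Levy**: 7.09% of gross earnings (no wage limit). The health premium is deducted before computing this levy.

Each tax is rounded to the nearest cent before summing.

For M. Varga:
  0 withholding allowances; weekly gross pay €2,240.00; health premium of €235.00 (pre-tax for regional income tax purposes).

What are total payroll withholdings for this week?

Regional Income Tax: taxable = €2,240.00 − €235.00 = €2,005.00
  4% × €2,005.00 = €80.20
Health Levy: 7.09% × €2,005.00 = €142.15
Total: €80.20 + €142.15 = €222.35

€222.35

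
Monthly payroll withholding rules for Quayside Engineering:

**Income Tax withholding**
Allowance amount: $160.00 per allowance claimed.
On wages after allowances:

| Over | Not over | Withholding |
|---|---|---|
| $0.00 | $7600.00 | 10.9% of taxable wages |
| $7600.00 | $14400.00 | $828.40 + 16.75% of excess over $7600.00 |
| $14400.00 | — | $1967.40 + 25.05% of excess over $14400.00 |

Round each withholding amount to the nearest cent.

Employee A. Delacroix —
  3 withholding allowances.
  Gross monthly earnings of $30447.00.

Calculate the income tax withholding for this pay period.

$5866.93

Income Tax: taxable = $30447.00 − 3×$160.00 = $29967.00
  $1967.40 + 25.05% × ($29967.00 − $14400.00) = $1967.40 + 25.05% × $15567.00 = $5866.93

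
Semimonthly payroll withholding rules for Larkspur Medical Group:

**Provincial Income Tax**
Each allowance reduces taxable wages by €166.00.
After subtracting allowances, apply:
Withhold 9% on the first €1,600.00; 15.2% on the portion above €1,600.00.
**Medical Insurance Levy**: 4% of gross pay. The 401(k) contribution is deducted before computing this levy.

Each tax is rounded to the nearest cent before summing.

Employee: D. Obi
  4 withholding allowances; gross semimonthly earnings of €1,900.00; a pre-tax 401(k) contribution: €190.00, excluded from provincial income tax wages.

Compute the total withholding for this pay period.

€162.54

Provincial Income Tax: taxable = €1,900.00 − €190.00 − 4×€166.00 = €1,046.00
  9% × €1,046.00 = €94.14
Medical Insurance Levy: 4% × €1,710.00 = €68.40
Total: €94.14 + €68.40 = €162.54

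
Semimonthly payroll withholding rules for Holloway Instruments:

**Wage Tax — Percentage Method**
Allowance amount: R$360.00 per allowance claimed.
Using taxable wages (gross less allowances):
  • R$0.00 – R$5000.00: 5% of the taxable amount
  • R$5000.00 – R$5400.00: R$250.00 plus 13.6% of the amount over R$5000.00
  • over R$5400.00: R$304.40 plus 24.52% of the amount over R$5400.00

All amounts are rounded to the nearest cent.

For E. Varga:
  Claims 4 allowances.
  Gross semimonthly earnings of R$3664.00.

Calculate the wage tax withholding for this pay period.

R$111.20

Wage Tax: taxable = R$3664.00 − 4×R$360.00 = R$2224.00
  5% × R$2224.00 = R$111.20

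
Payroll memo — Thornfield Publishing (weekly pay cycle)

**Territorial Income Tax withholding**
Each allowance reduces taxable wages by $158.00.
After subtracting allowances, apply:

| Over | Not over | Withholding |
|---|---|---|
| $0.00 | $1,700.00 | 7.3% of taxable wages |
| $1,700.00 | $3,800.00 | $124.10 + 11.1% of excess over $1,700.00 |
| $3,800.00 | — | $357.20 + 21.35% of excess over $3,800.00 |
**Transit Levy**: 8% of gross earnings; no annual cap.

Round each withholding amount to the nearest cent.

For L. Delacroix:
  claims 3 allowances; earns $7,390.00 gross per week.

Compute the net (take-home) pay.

$5,776.33

Territorial Income Tax: taxable = $7,390.00 − 3×$158.00 = $6,916.00
  $357.20 + 21.35% × ($6,916.00 − $3,800.00) = $357.20 + 21.35% × $3,116.00 = $1,022.47
Transit Levy: 8% × $7,390.00 = $591.20
Total withheld: $1,022.47 + $591.20 = $1,613.67
Net pay: $7,390.00 − $1,613.67 = $5,776.33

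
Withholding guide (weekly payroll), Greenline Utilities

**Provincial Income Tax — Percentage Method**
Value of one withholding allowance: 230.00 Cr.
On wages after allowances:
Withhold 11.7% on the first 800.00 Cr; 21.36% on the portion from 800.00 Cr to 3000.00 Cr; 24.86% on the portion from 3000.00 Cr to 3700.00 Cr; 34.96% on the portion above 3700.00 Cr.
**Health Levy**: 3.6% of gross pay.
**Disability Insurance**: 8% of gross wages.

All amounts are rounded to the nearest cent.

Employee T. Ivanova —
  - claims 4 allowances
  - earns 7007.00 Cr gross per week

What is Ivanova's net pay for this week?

Provincial Income Tax: taxable = 7007.00 Cr − 4×230.00 Cr = 6087.00 Cr
  737.54 Cr + 34.96% × (6087.00 Cr − 3700.00 Cr) = 737.54 Cr + 34.96% × 2387.00 Cr = 1572.04 Cr
Health Levy: 3.6% × 7007.00 Cr = 252.25 Cr
Disability Insurance: 8% × 7007.00 Cr = 560.56 Cr
Total withheld: 1572.04 Cr + 252.25 Cr + 560.56 Cr = 2384.85 Cr
Net pay: 7007.00 Cr − 2384.85 Cr = 4622.15 Cr

4622.15 Cr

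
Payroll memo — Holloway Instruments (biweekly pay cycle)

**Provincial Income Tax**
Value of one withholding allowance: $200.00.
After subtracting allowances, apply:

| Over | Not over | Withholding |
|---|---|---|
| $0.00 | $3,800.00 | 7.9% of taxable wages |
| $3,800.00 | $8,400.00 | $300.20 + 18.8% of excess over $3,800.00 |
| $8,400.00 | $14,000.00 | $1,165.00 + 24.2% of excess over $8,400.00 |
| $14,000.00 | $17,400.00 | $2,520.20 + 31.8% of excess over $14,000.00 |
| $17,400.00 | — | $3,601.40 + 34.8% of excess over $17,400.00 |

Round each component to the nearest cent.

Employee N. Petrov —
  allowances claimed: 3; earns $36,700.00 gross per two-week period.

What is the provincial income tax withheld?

Provincial Income Tax: taxable = $36,700.00 − 3×$200.00 = $36,100.00
  $3,601.40 + 34.8% × ($36,100.00 − $17,400.00) = $3,601.40 + 34.8% × $18,700.00 = $10,109.00

$10,109.00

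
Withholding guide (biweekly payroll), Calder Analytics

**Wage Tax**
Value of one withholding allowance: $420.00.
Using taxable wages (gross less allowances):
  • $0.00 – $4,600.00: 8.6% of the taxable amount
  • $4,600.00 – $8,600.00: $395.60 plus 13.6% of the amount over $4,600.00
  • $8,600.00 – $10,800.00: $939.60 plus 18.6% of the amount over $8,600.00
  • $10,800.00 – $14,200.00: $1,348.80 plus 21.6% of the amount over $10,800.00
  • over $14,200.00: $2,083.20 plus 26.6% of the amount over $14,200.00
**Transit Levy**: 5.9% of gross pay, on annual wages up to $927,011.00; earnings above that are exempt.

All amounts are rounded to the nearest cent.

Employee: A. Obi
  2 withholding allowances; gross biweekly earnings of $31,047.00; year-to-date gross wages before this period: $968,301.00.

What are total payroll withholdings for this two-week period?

$6,341.06

Wage Tax: taxable = $31,047.00 − 2×$420.00 = $30,207.00
  $2,083.20 + 26.6% × ($30,207.00 − $14,200.00) = $2,083.20 + 26.6% × $16,007.00 = $6,341.06
Transit Levy: YTD $968,301.00 ≥ cap $927,011.00 → $0.00
Total: $6,341.06 + $0.00 = $6,341.06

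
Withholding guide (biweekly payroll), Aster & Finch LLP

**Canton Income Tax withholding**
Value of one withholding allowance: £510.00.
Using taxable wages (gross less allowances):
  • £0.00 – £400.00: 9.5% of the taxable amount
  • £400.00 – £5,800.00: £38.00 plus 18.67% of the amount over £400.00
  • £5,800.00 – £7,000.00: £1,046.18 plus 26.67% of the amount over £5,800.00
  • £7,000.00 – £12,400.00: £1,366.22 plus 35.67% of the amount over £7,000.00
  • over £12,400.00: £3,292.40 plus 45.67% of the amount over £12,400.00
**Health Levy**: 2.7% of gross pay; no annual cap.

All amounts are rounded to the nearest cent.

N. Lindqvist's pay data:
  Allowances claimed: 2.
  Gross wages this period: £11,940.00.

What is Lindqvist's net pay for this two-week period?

Canton Income Tax: taxable = £11,940.00 − 2×£510.00 = £10,920.00
  £1,366.22 + 35.67% × (£10,920.00 − £7,000.00) = £1,366.22 + 35.67% × £3,920.00 = £2,764.48
Health Levy: 2.7% × £11,940.00 = £322.38
Total withheld: £2,764.48 + £322.38 = £3,086.86
Net pay: £11,940.00 − £3,086.86 = £8,853.14

£8,853.14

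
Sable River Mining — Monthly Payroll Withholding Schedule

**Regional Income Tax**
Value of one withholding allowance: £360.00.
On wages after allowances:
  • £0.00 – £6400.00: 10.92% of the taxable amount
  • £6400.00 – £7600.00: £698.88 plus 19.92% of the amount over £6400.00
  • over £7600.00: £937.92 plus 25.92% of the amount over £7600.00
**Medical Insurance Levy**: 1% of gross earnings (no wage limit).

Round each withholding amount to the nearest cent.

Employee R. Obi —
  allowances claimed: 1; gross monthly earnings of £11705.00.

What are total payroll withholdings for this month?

£2025.67

Regional Income Tax: taxable = £11705.00 − 1×£360.00 = £11345.00
  £937.92 + 25.92% × (£11345.00 − £7600.00) = £937.92 + 25.92% × £3745.00 = £1908.62
Medical Insurance Levy: 1% × £11705.00 = £117.05
Total: £1908.62 + £117.05 = £2025.67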